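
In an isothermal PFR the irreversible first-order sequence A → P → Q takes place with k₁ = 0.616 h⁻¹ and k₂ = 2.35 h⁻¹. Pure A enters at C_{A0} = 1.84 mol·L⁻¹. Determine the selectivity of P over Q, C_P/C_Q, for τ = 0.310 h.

Solving the coupled first-order balances gives C_P(τ) = [k₁/(k₂−k₁)]·C_{A0}·(e^(−k₁τ) − e^(−k₂τ)).
e^(−k₁τ) = e^(−0.616×0.310) = e^(−0.1910) = 0.8262; e^(−k₂τ) = e^(−0.7285) = 0.4826.
C_P = 0.616×1.84/(2.35−0.616) × (0.8262−0.4826) = 0.6537×0.3435 = 0.2246 mol·L⁻¹.
C_A = C_{A0}e^(−k₁τ) = 1.520 mol·L⁻¹, so C_Q = C_{A0}−C_A−C_P = 0.09530 mol·L⁻¹; C_P/C_Q = 2.36.

2.36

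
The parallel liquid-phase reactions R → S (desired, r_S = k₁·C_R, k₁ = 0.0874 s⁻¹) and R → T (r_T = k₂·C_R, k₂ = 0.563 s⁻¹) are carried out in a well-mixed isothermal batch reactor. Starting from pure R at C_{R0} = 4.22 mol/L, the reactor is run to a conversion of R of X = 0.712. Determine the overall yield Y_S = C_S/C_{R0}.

C_R = C_{R0}(1−X) = 1.215 mol/L.
Both paths are first order in R, so the instantaneous fraction to S is constant: dC_S/d(−C_R) = k₁/(k₁+k₂) = 0.1344.
C_S = 0.1344·(C_{R0}−C_R) = 0.1344×3.005 = 0.404 mol/L.
Y_S = C_S/C_{R0} = 0.4038/4.22 = 0.0957.

0.0957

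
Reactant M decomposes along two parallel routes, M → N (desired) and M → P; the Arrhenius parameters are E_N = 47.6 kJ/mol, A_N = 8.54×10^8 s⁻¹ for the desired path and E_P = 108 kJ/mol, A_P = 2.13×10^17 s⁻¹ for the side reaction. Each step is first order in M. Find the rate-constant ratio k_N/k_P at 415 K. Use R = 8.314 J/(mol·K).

0.161

k_N/k_P = (A_N/A_P)·exp[−(E_N−E_P)/(RT)] = (A_N/A_P)·exp[(E_P−E_N)/(RT)].
(E_P−E_N)/(RT) = (108−47.6)×10³/(8.314×415) = 60400/3450 = 17.51.
k_N/k_P = (8.54×10^8/2.13×10^17)·exp(17.51) = 4.009×10^-9 × 4.005×10^7 = 0.161.
Since E_N < E_P, lowering the temperature improves selectivity toward N.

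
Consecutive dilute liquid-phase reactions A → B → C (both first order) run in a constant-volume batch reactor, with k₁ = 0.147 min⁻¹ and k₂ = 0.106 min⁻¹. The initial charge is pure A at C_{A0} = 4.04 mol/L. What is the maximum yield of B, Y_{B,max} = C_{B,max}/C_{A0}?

0.429

At the optimum, C_{B,max}/C_{A0} = (k₁/k₂)^[k₂/(k₂−k₁)].
= (0.147/0.106)^(0.106/(0.106−0.147)) = (1.387)^(-2.585) = 0.4294.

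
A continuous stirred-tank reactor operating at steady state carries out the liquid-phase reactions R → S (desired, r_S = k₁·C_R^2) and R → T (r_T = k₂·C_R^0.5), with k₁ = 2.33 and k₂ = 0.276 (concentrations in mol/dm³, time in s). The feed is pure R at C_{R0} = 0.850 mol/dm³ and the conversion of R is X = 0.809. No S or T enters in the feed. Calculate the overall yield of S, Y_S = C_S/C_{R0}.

0.288

Exit C_R = C_{R0}(1−X) = 0.850×0.191 = 0.1623 mol/dm³.
In a CSTR the entire volume is at exit conditions, so r_S = 2.33×0.1623^2 = 0.06141 and r_T = 0.276×0.1623^0.5 = 0.1112.
Fraction of consumed R going to S: r_S/(r_S+r_T) = 0.3558.
C_S = 0.3558·C_{R0}·X = 0.3558×0.850×0.809 = 0.245 mol/dm³; Y_S = C_S/C_{R0} = 0.288.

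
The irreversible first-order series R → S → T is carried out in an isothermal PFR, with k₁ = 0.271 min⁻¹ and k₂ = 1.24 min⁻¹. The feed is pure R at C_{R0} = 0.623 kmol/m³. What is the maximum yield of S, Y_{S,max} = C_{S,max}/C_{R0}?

0.143

For a first-order series the maximum intermediate yield is C_{S,max}/C_{R0} = (k₁/k₂)^[k₂/(k₂−k₁)].
= (0.271/1.24)^(1.24/(1.24−0.271)) = (0.2185)^(1.280) = 0.1428.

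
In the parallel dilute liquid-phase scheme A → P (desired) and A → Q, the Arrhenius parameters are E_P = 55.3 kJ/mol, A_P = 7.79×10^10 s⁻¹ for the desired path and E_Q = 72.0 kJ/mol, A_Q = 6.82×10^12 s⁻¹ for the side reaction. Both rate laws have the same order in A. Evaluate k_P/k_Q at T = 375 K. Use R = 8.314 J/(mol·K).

With equal orders, S_{P/Q} = k_P/k_Q = (A_P/A_Q)·exp[(E_Q−E_P)/(RT)].
(E_Q−E_P)/(RT) = (72.0−55.3)×10³/(8.314×375) = 16700/3118 = 5.356.
k_P/k_Q = (7.79×10^10/6.82×10^12)·exp(5.356) = 0.01142 × 212.0 = 2.42.
Since E_P < E_Q, lowering the temperature improves selectivity toward P.

2.42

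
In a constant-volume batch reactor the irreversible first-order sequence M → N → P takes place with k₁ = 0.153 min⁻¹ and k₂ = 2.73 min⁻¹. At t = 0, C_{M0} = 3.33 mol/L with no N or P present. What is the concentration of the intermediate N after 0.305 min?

Solving the coupled first-order balances gives C_N(t) = [k₁/(k₂−k₁)]·C_{M0}·(e^(−k₁t) − e^(−k₂t)).
e^(−k₁t) = e^(−0.153×0.305) = e^(−0.04666) = 0.9544; e^(−k₂t) = e^(−0.8327) = 0.4349.
C_N = 0.153×3.33/(2.73−0.153) × (0.9544−0.4349) = 0.1977×0.5195 = 0.1027 mol/L.

0.103 mol/L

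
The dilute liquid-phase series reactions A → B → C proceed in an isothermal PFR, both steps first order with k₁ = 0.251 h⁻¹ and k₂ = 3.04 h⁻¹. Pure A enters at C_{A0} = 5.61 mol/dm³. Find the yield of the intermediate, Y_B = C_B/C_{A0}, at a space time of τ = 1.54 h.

The intermediate concentration in a first-order A→B→C sequence is C_B = k₁C_{A0}(e^(−k₁τ) − e^(−k₂τ))/(k₂−k₁).
e^(−k₁τ) = e^(−0.251×1.54) = e^(−0.3865) = 0.6794; e^(−k₂τ) = e^(−4.682) = 0.009264.
C_B = 0.251×5.61/(3.04−0.251) × (0.6794−0.009264) = 0.5049×0.6701 = 0.3383 mol/dm³.
Y_B = C_B/C_{A0} = 0.3383/5.61 = 0.0603.

0.0603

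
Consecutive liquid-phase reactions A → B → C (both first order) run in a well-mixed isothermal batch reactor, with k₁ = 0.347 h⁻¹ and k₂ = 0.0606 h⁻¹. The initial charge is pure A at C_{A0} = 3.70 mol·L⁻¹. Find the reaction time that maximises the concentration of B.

6.09 h

The intermediate peaks when r₁ = r₂, i.e. k₁e^(−k₁t) = k₂e^(−k₂t), giving t_opt = ln(k₂/k₁)/(k₂−k₁).
= ln(0.0606/0.347)/(0.0606−0.347) = ln(0.1746)/-0.2864 = -1.745/-0.2864 = 6.09 h.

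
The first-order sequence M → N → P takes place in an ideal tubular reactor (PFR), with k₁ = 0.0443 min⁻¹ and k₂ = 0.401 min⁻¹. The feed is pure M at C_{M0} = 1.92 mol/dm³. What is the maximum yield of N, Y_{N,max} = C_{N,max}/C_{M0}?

0.0840

At the optimum, C_{N,max}/C_{M0} = (k₁/k₂)^[k₂/(k₂−k₁)].
= (0.0443/0.401)^(0.401/(0.401−0.0443)) = (0.1105)^(1.124) = 0.08403.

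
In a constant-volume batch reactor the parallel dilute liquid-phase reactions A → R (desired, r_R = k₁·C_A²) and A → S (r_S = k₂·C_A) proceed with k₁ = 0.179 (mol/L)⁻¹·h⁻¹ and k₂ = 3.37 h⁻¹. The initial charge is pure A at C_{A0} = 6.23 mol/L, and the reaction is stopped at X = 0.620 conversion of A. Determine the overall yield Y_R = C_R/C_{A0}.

0.114

C_A = C_{A0}(1−X) = 2.367 mol/L.
Along a PFR/batch, dC_S/dC_A = −r_S/(r_R+r_S) = −k₂/(k₂+k₁·C_A).
Integrating from C_{A0} to C_A: C_S = (3.37/0.179)·ln[(3.37+0.179·6.23)/(3.37+0.179·2.37)] = 18.83·ln(4.485/3.794) = 3.152 mol/L.
Then C_R = (C_{A0}−C_A) − C_S = 3.863 − 3.152 = 0.7107 mol/L.
Y_R = C_R/C_{A0} = 0.7107/6.23 = 0.114.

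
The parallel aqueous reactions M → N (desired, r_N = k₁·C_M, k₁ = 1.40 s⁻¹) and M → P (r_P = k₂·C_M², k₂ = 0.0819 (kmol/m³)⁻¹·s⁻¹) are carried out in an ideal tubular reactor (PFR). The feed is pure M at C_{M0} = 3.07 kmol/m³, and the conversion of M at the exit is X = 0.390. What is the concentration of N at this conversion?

1.05 kmol/m³

C_M = C_{M0}(1−X) = 1.873 kmol/m³.
Along a PFR/batch, dC_N/dC_M = −r_N/(r_N+r_P) = −k₁/(k₁+k₂·C_M).
Integrating from C_{M0} to C_M: C_N = (1.40/0.0819)·ln[(1.40+0.0819·3.07)/(1.40+0.0819·1.87)] = 17.09·ln(1.651/1.553) = 1.046 kmol/m³.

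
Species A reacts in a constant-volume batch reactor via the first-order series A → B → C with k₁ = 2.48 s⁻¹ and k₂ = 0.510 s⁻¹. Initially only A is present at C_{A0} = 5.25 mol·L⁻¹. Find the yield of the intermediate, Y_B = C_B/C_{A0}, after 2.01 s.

The intermediate concentration in a first-order A→B→C sequence is C_B = k₁C_{A0}(e^(−k₁t) − e^(−k₂t))/(k₂−k₁).
e^(−k₁t) = e^(−2.48×2.01) = e^(−4.985) = 0.006841; e^(−k₂t) = e^(−1.025) = 0.3588.
C_B = 2.48×5.25/(0.510−2.48) × (0.006841−0.3588) = (-6.609)×(-0.3519) = 2.326 mol·L⁻¹.
Y_B = C_B/C_{A0} = 2.326/5.25 = 0.443.

0.443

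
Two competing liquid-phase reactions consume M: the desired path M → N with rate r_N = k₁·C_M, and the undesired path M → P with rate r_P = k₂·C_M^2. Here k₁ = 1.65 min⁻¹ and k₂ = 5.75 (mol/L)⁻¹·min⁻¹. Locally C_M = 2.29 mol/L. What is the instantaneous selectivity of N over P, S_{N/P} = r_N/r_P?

S_{N/P} = r_N/r_P = (k₁·C_M)/(k₂·C_M^2) = (k₁/k₂)·C_M⁻¹.
= (1.65×2.290) / (5.75×2.290^2) = 3.778/30.15 = 0.125.

0.125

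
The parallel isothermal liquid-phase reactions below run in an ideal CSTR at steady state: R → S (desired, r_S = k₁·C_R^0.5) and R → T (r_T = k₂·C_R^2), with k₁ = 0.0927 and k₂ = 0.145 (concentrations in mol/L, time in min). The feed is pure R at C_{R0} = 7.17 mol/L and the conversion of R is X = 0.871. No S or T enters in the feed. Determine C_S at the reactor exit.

2.61 mol/L

Exit C_R = C_{R0}(1−X) = 7.17×0.129 = 0.9249 mol/L.
Rates in a CSTR are evaluated at the outlet concentration: r_S = 0.0927×0.9249^0.5 = 0.08915, r_T = 0.145×0.9249^2 = 0.1240.
Fraction of consumed R going to S: r_S/(r_S+r_T) = 0.4182.
C_S = 0.4182·C_{R0}·X = 0.4182×7.17×0.871 = 2.61 mol/L.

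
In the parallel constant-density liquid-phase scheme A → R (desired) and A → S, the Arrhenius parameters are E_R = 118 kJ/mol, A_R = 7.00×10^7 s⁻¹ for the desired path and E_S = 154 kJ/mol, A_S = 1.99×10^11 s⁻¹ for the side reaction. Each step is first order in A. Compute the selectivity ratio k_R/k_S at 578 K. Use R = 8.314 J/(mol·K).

0.631

k_R/k_S = (A_R/A_S)·exp[−(E_R−E_S)/(RT)] = (A_R/A_S)·exp[(E_S−E_R)/(RT)].
(E_S−E_R)/(RT) = (154−118)×10³/(8.314×578) = 36000/4805 = 7.491.
k_R/k_S = (7.00×10^7/1.99×10^11)·exp(7.491) = 3.518×10^-4 × 1793 = 0.631.
Since E_R < E_S, lowering the temperature improves selectivity toward R.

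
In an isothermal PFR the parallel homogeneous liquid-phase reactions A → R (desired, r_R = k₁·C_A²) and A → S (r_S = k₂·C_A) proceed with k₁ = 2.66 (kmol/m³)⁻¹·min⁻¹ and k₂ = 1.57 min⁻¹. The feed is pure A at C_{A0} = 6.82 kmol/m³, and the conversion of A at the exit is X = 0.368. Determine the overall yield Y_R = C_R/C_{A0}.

0.332

C_A = C_{A0}(1−X) = 4.310 kmol/m³.
Along a PFR/batch, dC_S/dC_A = −r_S/(r_R+r_S) = −k₂/(k₂+k₁·C_A).
Integrating from C_{A0} to C_A: C_S = (1.57/2.66)·ln[(1.57+2.66·6.82)/(1.57+2.66·4.31)] = 0.5902·ln(19.71/13.04) = 0.2441 kmol/m³.
Then C_R = (C_{A0}−C_A) − C_S = 2.510 − 0.2441 = 2.266 kmol/m³.
Y_R = C_R/C_{A0} = 2.266/6.82 = 0.332.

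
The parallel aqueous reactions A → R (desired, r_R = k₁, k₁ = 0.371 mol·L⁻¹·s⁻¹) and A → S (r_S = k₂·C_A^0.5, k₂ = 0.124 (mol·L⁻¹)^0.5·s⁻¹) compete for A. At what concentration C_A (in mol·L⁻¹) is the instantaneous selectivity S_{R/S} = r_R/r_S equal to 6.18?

S_{R/S} = (k₁/k₂)·C_A^-0.5 ⇒ C_A = (S·k₂/k₁)^(-2).
= (6.18×0.124/0.371)^(-2) = (2.066)^(-2) = 0.234 mol·L⁻¹.

0.234 mol·L⁻¹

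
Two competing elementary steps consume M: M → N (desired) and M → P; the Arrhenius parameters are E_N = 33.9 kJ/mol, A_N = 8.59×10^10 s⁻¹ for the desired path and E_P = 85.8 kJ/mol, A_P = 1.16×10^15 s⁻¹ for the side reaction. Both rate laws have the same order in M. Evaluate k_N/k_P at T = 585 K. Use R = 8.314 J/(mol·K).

k_N/k_P = (A_N/A_P)·exp[−(E_N−E_P)/(RT)] = (A_N/A_P)·exp[(E_P−E_N)/(RT)].
(E_P−E_N)/(RT) = (85.8−33.9)×10³/(8.314×585) = 51900/4864 = 10.67.
k_N/k_P = (8.59×10^10/1.16×10^15)·exp(10.67) = 7.405×10^-5 × 43084 = 3.19.

3.19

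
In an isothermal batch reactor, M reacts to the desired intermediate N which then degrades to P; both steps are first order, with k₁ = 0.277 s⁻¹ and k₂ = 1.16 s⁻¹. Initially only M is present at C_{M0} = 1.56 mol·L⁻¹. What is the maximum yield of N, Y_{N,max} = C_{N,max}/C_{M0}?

0.152

At the optimum, C_{N,max}/C_{M0} = (k₁/k₂)^[k₂/(k₂−k₁)].
= (0.277/1.16)^(1.16/(1.16−0.277)) = (0.2388)^(1.314) = 0.1524.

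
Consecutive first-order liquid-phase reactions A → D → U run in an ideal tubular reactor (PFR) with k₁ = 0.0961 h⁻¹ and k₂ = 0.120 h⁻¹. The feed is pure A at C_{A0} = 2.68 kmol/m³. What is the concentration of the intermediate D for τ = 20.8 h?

0.572 kmol/m³

The intermediate concentration in a first-order A→B→C sequence is C_D = k₁C_{A0}(e^(−k₁τ) − e^(−k₂τ))/(k₂−k₁).
e^(−k₁τ) = e^(−0.0961×20.8) = e^(−1.999) = 0.1355; e^(−k₂τ) = e^(−2.496) = 0.08241.
C_D = 0.0961×2.68/(0.120−0.0961) × (0.1355−0.08241) = 10.78×0.05307 = 0.5719 kmol/m³.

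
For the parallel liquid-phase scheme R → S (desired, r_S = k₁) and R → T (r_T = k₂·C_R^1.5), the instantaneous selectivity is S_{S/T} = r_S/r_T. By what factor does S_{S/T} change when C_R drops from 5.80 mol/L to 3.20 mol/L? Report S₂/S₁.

S_{S/T} = (k₁/k₂)·C_R^-1.5, so S₂/S₁ = (C_{R,2}/C_{R,1})^-1.5.
= (3.20/5.80)^(-1.5) = (0.5517)^(-1.5) = 2.44.
Selectivity toward S rises as C_R falls — low-concentration operation is favoured.

2.44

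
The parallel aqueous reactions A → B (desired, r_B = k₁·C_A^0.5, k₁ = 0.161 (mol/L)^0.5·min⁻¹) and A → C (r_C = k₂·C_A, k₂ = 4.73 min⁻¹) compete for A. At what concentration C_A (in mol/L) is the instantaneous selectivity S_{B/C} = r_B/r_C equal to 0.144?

0.0559 mol/L

S_{B/C} = (k₁/k₂)·C_A^-0.5 ⇒ C_A = (S·k₂/k₁)^(-2).
= (0.144×4.73/0.161)^(-2) = (4.231)^(-2) = 0.0559 mol/L.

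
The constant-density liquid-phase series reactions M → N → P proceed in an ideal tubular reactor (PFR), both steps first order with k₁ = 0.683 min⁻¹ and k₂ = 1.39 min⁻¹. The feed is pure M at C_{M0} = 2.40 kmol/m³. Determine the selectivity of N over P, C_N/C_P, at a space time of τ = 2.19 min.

Solving the coupled first-order balances gives C_N(τ) = [k₁/(k₂−k₁)]·C_{M0}·(e^(−k₁τ) − e^(−k₂τ)).
e^(−k₁τ) = e^(−0.683×2.19) = e^(−1.496) = 0.2241; e^(−k₂τ) = e^(−3.044) = 0.04764.
C_N = 0.683×2.40/(1.39−0.683) × (0.2241−0.04764) = 2.319×0.1764 = 0.4091 kmol/m³.
C_M = C_{M0}e^(−k₁τ) = 0.5378 kmol/m³, so C_P = C_{M0}−C_M−C_N = 1.453 kmol/m³; C_N/C_P = 0.282.

0.282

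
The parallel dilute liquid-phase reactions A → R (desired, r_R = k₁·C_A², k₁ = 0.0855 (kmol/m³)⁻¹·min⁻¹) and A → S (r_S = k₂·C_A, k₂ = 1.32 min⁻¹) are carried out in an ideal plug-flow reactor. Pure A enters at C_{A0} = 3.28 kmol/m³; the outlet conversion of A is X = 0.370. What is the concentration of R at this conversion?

0.179 kmol/m³

C_A = C_{A0}(1−X) = 2.066 kmol/m³.
Along a PFR/batch, dC_S/dC_A = −r_S/(r_R+r_S) = −k₂/(k₂+k₁·C_A).
Integrating from C_{A0} to C_A: C_S = (1.32/0.0855)·ln[(1.32+0.0855·3.28)/(1.32+0.0855·2.07)] = 15.44·ln(1.600/1.497) = 1.035 kmol/m³.
Then C_R = (C_{A0}−C_A) − C_S = 1.214 − 1.035 = 0.1787 kmol/m³.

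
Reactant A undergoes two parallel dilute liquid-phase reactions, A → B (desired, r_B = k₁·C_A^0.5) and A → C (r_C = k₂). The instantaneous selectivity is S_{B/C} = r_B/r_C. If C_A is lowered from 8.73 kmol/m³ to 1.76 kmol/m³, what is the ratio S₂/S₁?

0.449

S_{B/C} = (k₁/k₂)·C_A^0.5, so S₂/S₁ = (C_{A,2}/C_{A,1})^0.5.
= (1.76/8.73)^0.5 = (0.2016)^0.5 = 0.449.
Selectivity toward B falls as C_A falls — high-concentration operation is favoured.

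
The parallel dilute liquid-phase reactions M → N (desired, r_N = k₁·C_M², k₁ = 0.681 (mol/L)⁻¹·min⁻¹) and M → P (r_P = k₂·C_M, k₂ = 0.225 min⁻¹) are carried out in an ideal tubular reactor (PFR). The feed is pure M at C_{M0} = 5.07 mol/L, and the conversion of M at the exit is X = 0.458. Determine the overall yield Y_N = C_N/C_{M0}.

0.421

C_M = C_{M0}(1−X) = 2.748 mol/L.
Along a PFR/batch, dC_P/dC_M = −r_P/(r_N+r_P) = −k₂/(k₂+k₁·C_M).
Integrating from C_{M0} to C_M: C_P = (0.225/0.681)·ln[(0.225+0.681·5.07)/(0.225+0.681·2.75)] = 0.3304·ln(3.678/2.096) = 0.1857 mol/L.
Then C_N = (C_{M0}−C_M) − C_P = 2.322 − 0.1857 = 2.136 mol/L.
Y_N = C_N/C_{M0} = 2.136/5.07 = 0.421.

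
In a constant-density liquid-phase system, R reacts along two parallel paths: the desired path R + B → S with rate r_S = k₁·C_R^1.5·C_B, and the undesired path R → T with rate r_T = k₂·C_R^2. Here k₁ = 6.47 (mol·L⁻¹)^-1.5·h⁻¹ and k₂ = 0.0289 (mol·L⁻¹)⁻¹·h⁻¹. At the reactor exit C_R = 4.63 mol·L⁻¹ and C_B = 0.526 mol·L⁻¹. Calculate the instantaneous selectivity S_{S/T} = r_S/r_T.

54.7

S_{S/T} = r_S/r_T = (k₁·C_R^1.5·C_B)/(k₂·C_R^2) = (k₁/k₂)·C_R^-0.5·C_B.
= (6.47×4.630^1.5×0.5260) / (0.0289×4.630^2) = 33.90/0.6195 = 54.7.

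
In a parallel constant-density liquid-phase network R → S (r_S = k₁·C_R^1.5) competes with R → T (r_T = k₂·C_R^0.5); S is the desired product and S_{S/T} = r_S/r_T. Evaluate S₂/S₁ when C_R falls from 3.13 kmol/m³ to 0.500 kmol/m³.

0.160

S_{S/T} = (k₁/k₂)·C_R, so S₂/S₁ = (C_{R,2}/C_{R,1}).
= 0.500/3.13 = 0.160.
Selectivity toward S falls as C_R falls — high-concentration operation is favoured.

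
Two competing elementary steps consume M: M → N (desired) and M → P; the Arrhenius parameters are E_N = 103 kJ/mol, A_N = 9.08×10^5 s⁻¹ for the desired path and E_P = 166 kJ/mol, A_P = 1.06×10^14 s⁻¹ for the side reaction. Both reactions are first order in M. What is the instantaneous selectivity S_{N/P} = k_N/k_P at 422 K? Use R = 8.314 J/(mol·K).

0.538

k_N/k_P = (A_N/A_P)·exp[−(E_N−E_P)/(RT)] = (A_N/A_P)·exp[(E_P−E_N)/(RT)].
(E_P−E_N)/(RT) = (166−103)×10³/(8.314×422) = 63000/3509 = 17.96.
k_N/k_P = (9.08×10^5/1.06×10^14)·exp(17.96) = 8.566×10^-9 × 6.286×10^7 = 0.538.
Since E_N < E_P, lowering the temperature improves selectivity toward N.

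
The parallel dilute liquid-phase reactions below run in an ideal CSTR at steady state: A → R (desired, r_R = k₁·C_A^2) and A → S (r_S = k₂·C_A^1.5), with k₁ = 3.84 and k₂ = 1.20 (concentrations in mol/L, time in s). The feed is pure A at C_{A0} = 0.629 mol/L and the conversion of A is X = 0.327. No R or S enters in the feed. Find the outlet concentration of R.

0.139 mol/L

Exit C_A = C_{A0}(1−X) = 0.629×0.673 = 0.4233 mol/L.
In a CSTR the entire volume is at exit conditions, so r_R = 3.84×0.4233^2 = 0.6881 and r_S = 1.20×0.4233^1.5 = 0.3305.
Fraction of consumed A going to R: r_R/(r_R+r_S) = 0.6755.
C_R = 0.6755·C_{A0}·X = 0.6755×0.629×0.327 = 0.139 mol/L.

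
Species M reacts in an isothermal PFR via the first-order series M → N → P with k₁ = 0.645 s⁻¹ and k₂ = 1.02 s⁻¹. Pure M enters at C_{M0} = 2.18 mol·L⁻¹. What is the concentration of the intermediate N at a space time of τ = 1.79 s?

For first-order series with pure M initially, C_N(τ) = k₁C_{M0}/(k₂−k₁)·(e^(−k₁τ) − e^(−k₂τ)).
e^(−k₁τ) = e^(−0.645×1.79) = e^(−1.155) = 0.3152; e^(−k₂τ) = e^(−1.826) = 0.1611.
C_N = 0.645×2.18/(1.02−0.645) × (0.3152−0.1611) = 3.750×0.1541 = 0.5779 mol·L⁻¹.

0.578 mol·L⁻¹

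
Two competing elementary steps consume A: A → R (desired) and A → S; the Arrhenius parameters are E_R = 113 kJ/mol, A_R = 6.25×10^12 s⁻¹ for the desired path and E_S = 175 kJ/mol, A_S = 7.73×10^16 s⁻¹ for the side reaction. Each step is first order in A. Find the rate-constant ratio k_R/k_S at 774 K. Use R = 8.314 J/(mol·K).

1.24

Since both paths have the same order in A, the concentration cancels and S_{R/S} = k_R/k_S = (A_R/A_S)·exp[(E_S−E_R)/(RT)].
(E_S−E_R)/(RT) = (175−113)×10³/(8.314×774) = 62000/6435 = 9.635.
k_R/k_S = (6.25×10^12/7.73×10^16)·exp(9.635) = 8.085×10^-5 × 15287 = 1.24.
Since E_R < E_S, lowering the temperature improves selectivity toward R.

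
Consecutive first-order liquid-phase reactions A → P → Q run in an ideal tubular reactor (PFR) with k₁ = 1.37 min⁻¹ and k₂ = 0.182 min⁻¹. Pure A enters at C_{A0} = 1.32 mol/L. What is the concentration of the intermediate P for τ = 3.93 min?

0.737 mol/L

For first-order series with pure A initially, C_P(τ) = k₁C_{A0}/(k₂−k₁)·(e^(−k₁τ) − e^(−k₂τ)).
e^(−k₁τ) = e^(−1.37×3.93) = e^(−5.384) = 0.004589; e^(−k₂τ) = e^(−0.7153) = 0.4891.
C_P = 1.37×1.32/(0.182−1.37) × (0.004589−0.4891) = (-1.522)×(-0.4845) = 0.7375 mol/L.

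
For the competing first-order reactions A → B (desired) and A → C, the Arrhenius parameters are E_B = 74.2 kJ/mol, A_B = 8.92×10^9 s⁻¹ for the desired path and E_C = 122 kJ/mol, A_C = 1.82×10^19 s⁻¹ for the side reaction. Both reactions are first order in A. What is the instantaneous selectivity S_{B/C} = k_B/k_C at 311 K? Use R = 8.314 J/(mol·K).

Since both paths have the same order in A, the concentration cancels and S_{B/C} = k_B/k_C = (A_B/A_C)·exp[(E_C−E_B)/(RT)].
(E_C−E_B)/(RT) = (122−74.2)×10³/(8.314×311) = 47800/2586 = 18.49.
k_B/k_C = (8.92×10^9/1.82×10^19)·exp(18.49) = 4.901×10^-10 × 1.068×10^8 = 0.0524.

0.0524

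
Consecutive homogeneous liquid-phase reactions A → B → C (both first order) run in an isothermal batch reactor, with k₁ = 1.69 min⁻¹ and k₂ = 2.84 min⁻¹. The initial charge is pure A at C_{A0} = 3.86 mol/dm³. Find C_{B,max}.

For a first-order series the maximum intermediate yield is C_{B,max}/C_{A0} = (k₁/k₂)^[k₂/(k₂−k₁)].
= (1.69/2.84)^(2.84/(2.84−1.69)) = (0.5951)^(2.470) = 0.2775.
C_{B,max} = 0.2775×3.86 = 1.07 mol/dm³.

1.07 mol/dm³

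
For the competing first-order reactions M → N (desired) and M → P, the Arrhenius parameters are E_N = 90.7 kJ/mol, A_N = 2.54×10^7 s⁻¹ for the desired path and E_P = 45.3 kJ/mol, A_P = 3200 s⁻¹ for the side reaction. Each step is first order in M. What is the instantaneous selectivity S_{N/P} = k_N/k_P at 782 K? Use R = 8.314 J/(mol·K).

7.36

Since both paths have the same order in M, the concentration cancels and S_{N/P} = k_N/k_P = (A_N/A_P)·exp[(E_P−E_N)/(RT)].
(E_P−E_N)/(RT) = (45.3−90.7)×10³/(8.314×782) = -45400/6502 = -6.983.
k_N/k_P = (2.54×10^7/3200)·exp(-6.983) = 7938 × 9.276×10^-4 = 7.36.
Since E_N > E_P, raising the temperature improves selectivity toward N.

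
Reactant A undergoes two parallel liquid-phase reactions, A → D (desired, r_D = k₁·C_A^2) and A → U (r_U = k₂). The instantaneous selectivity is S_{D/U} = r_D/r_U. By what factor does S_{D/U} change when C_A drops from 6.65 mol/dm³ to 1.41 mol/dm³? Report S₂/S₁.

0.0450

S_{D/U} = (k₁/k₂)·C_A^2, so S₂/S₁ = (C_{A,2}/C_{A,1})^2.
= (1.41/6.65)^2 = (0.2120)^2 = 0.0450.
Selectivity toward D falls as C_A falls — high-concentration operation is favoured.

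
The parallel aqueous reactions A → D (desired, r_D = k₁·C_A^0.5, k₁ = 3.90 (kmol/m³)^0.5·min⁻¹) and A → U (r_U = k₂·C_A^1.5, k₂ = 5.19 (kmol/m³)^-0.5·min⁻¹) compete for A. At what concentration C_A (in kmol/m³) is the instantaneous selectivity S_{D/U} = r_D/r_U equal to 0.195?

S_{D/U} = (k₁/k₂)·C_A⁻¹ ⇒ C_A = (S·k₂/k₁)^(-1).
= (0.195×5.19/3.90)^(-1) = (0.2595)^(-1) = 3.85 kmol/m³.

3.85 kmol/m³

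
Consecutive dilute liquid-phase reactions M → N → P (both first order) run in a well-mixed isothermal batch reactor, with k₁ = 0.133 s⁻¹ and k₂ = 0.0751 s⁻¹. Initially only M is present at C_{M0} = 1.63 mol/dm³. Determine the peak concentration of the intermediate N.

0.777 mol/dm³

Evaluating C_N at t_opt = ln(k₂/k₁)/(k₂−k₁) gives C_{N,max}/C_{M0} = (k₁/k₂)^[k₂/(k₂−k₁)].
= (0.133/0.0751)^(0.0751/(0.0751−0.133)) = (1.771)^(-1.297) = 0.4765.
C_{N,max} = 0.4765×1.63 = 0.777 mol/dm³.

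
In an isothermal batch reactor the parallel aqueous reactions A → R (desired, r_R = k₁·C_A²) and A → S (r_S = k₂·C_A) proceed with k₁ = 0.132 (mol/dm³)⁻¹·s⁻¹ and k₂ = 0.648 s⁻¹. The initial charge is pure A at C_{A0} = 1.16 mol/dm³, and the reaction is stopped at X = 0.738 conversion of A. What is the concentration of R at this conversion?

C_A = C_{A0}(1−X) = 0.3039 mol/dm³.
Along a PFR/batch, dC_S/dC_A = −r_S/(r_R+r_S) = −k₂/(k₂+k₁·C_A).
Integrating from C_{A0} to C_A: C_S = (0.648/0.132)·ln[(0.648+0.132·1.16)/(0.648+0.132·0.304)] = 4.909·ln(0.8011/0.6881) = 0.7464 mol/dm³.
Then C_R = (C_{A0}−C_A) − C_S = 0.8561 − 0.7464 = 0.1096 mol/dm³.

0.110 mol/dm³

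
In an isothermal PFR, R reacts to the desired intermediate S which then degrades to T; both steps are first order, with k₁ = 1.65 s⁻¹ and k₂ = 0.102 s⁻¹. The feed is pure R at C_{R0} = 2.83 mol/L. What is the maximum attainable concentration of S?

At the optimum, C_{S,max}/C_{R0} = (k₁/k₂)^[k₂/(k₂−k₁)].
= (1.65/0.102)^(0.102/(0.102−1.65)) = (16.18)^(-0.06589) = 0.8324.
C_{S,max} = 0.8324×2.83 = 2.36 mol/L.

2.36 mol/L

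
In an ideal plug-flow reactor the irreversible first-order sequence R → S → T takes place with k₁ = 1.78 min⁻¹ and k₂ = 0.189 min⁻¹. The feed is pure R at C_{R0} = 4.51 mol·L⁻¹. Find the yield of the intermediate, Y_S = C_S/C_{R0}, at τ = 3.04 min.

The intermediate concentration in a first-order A→B→C sequence is C_S = k₁C_{R0}(e^(−k₁τ) − e^(−k₂τ))/(k₂−k₁).
e^(−k₁τ) = e^(−1.78×3.04) = e^(−5.411) = 0.004466; e^(−k₂τ) = e^(−0.5746) = 0.5630.
C_S = 1.78×4.51/(0.189−1.78) × (0.004466−0.5630) = (-5.046)×(-0.5585) = 2.818 mol·L⁻¹.
Y_S = C_S/C_{R0} = 2.818/4.51 = 0.625.

0.625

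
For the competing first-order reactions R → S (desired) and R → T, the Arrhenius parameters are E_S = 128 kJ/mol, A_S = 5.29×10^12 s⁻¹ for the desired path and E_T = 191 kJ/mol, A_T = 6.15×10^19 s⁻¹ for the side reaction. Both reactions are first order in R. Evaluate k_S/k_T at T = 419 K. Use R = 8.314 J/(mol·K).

Since both paths have the same order in R, the concentration cancels and S_{S/T} = k_S/k_T = (A_S/A_T)·exp[(E_T−E_S)/(RT)].
(E_T−E_S)/(RT) = (191−128)×10³/(8.314×419) = 63000/3484 = 18.08.
k_S/k_T = (5.29×10^12/6.15×10^19)·exp(18.08) = 8.602×10^-8 × 7.148×10^7 = 6.15.
Since E_S < E_T, lowering the temperature improves selectivity toward S.

6.15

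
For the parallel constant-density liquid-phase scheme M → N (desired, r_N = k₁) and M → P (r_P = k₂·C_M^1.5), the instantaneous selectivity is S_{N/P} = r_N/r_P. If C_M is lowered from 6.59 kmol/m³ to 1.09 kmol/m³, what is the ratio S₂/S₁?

14.9

S_{N/P} = (k₁/k₂)·C_M^-1.5, so S₂/S₁ = (C_{M,2}/C_{M,1})^-1.5.
= (1.09/6.59)^(-1.5) = (0.1654)^(-1.5) = 14.9.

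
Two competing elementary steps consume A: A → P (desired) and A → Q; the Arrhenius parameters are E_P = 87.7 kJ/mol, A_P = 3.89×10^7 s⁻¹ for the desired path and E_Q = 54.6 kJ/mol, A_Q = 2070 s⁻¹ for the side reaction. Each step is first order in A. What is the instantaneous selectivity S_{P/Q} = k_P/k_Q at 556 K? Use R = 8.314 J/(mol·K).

Since both paths have the same order in A, the concentration cancels and S_{P/Q} = k_P/k_Q = (A_P/A_Q)·exp[(E_Q−E_P)/(RT)].
(E_Q−E_P)/(RT) = (54.6−87.7)×10³/(8.314×556) = -33100/4623 = -7.160.
k_P/k_Q = (3.89×10^7/2070)·exp(-7.160) = 18792 × 7.767×10^-4 = 14.6.

14.6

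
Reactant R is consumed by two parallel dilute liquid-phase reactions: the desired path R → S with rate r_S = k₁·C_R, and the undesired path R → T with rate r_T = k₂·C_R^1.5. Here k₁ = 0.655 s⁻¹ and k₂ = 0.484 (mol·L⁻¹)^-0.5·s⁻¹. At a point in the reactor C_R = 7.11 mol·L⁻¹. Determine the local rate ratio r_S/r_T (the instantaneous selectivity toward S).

S_{S/T} = r_S/r_T = (k₁·C_R)/(k₂·C_R^1.5) = (k₁/k₂)·C_R^-0.5.
= (0.655×7.110) / (0.484×7.110^1.5) = 4.657/9.176 = 0.508.
The undesired path is higher order in R, so low C_R (CSTR or dilute feed) favours S.

0.508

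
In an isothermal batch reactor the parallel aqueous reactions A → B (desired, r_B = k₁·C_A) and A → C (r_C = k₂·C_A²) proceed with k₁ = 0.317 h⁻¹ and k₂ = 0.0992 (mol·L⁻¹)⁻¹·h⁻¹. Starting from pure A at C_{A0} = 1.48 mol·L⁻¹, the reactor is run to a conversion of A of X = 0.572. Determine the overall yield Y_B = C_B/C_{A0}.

0.431

C_A = C_{A0}(1−X) = 0.6334 mol·L⁻¹.
Along a PFR/batch, dC_B/dC_A = −r_B/(r_B+r_C) = −k₁/(k₁+k₂·C_A).
Integrating from C_{A0} to C_A: C_B = (0.317/0.0992)·ln[(0.317+0.0992·1.48)/(0.317+0.0992·0.633)] = 3.196·ln(0.4638/0.3798) = 0.6383 mol·L⁻¹.
Y_B = C_B/C_{A0} = 0.6383/1.48 = 0.431.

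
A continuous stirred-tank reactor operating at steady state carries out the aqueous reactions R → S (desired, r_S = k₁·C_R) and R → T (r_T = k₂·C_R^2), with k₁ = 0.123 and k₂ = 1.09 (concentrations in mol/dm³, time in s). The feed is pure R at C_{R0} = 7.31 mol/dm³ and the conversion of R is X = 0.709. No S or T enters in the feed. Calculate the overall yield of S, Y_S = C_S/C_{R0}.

Exit C_R = C_{R0}(1−X) = 7.31×0.291 = 2.127 mol/dm³.
In a CSTR the entire volume is at exit conditions, so r_S = 0.123×2.127 = 0.2616 and r_T = 1.09×2.127^2 = 4.932.
Fraction of consumed R going to S: r_S/(r_S+r_T) = 0.05038.
C_S = 0.05038·C_{R0}·X = 0.05038×7.31×0.709 = 0.261 mol/dm³; Y_S = C_S/C_{R0} = 0.0357.

0.0357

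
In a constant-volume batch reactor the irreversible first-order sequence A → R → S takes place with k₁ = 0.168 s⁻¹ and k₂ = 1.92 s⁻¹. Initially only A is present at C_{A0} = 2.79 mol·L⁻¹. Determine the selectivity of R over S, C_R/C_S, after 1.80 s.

0.351

For first-order series with pure A initially, C_R(t) = k₁C_{A0}/(k₂−k₁)·(e^(−k₁t) − e^(−k₂t)).
e^(−k₁t) = e^(−0.168×1.80) = e^(−0.3024) = 0.7390; e^(−k₂t) = e^(−3.456) = 0.03156.
C_R = 0.168×2.79/(1.92−0.168) × (0.7390−0.03156) = 0.2675×0.7075 = 0.1893 mol·L⁻¹.
C_A = C_{A0}e^(−k₁t) = 2.062 mol·L⁻¹, so C_S = C_{A0}−C_A−C_R = 0.5388 mol·L⁻¹; C_R/C_S = 0.351.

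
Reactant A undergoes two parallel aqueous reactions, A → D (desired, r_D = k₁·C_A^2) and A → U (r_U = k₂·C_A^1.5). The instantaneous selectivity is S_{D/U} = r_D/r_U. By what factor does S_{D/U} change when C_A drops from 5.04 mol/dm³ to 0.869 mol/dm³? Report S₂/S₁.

0.415

S_{D/U} = (k₁/k₂)·C_A^0.5, so S₂/S₁ = (C_{A,2}/C_{A,1})^0.5.
= (0.869/5.04)^0.5 = (0.1724)^0.5 = 0.415.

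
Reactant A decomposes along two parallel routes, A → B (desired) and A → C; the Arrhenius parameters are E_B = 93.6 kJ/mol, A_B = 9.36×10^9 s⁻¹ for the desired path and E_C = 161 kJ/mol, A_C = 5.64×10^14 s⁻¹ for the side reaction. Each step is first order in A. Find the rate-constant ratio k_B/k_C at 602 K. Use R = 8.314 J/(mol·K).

11.7

k_B/k_C = (A_B/A_C)·exp[−(E_B−E_C)/(RT)] = (A_B/A_C)·exp[(E_C−E_B)/(RT)].
(E_C−E_B)/(RT) = (161−93.6)×10³/(8.314×602) = 67400/5005 = 13.47.
k_B/k_C = (9.36×10^9/5.64×10^14)·exp(13.47) = 1.660×10^-5 × 7.054×10^5 = 11.7.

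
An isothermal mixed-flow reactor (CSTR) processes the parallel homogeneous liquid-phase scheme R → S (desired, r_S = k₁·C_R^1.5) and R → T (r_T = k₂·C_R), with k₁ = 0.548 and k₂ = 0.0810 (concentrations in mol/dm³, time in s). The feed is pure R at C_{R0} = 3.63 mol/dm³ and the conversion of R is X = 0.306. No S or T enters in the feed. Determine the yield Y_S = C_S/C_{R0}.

0.280

Exit C_R = C_{R0}(1−X) = 3.63×0.694 = 2.519 mol/dm³.
Rates in a CSTR are evaluated at the outlet concentration: r_S = 0.548×2.519^1.5 = 2.191, r_T = 0.0810×2.519 = 0.2041.
Fraction of consumed R going to S: r_S/(r_S+r_T) = 0.9148.
C_S = 0.9148·C_{R0}·X = 0.9148×3.63×0.306 = 1.02 mol/dm³; Y_S = C_S/C_{R0} = 0.280.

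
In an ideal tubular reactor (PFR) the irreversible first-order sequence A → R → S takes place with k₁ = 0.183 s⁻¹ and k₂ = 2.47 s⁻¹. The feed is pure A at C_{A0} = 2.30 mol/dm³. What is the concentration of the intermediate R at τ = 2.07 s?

0.125 mol/dm³

Solving the coupled first-order balances gives C_R(τ) = [k₁/(k₂−k₁)]·C_{A0}·(e^(−k₁τ) − e^(−k₂τ)).
e^(−k₁τ) = e^(−0.183×2.07) = e^(−0.3788) = 0.6847; e^(−k₂τ) = e^(−5.113) = 0.006019.
C_R = 0.183×2.30/(2.47−0.183) × (0.6847−0.006019) = 0.1840×0.6787 = 0.1249 mol/dm³.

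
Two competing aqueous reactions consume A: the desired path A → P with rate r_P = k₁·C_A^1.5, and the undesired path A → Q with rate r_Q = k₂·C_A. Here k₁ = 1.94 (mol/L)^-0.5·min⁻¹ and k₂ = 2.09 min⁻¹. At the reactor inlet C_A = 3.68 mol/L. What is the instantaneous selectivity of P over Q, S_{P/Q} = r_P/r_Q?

1.78

S_{P/Q} = r_P/r_Q = (k₁·C_A^1.5)/(k₂·C_A) = (k₁/k₂)·C_A^0.5.
= (1.94×3.680^1.5) / (2.09×3.680) = 13.70/7.691 = 1.78.
Since the desired path is higher order in A, keeping C_A high (PFR or concentrated feed) favours P.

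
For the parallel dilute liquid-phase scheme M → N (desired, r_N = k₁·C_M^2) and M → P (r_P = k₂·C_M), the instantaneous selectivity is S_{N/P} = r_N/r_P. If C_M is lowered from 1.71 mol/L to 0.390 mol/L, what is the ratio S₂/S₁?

S_{N/P} = (k₁/k₂)·C_M, so S₂/S₁ = (C_{M,2}/C_{M,1}).
= 0.390/1.71 = 0.228.
Selectivity toward N falls as C_M falls — high-concentration operation is favoured.

0.228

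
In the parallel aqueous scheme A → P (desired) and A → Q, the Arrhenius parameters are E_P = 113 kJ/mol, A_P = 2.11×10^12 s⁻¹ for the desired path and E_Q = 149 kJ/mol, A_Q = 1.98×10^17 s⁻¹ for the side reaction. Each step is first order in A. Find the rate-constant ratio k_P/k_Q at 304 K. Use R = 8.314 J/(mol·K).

Since both paths have the same order in A, the concentration cancels and S_{P/Q} = k_P/k_Q = (A_P/A_Q)·exp[(E_Q−E_P)/(RT)].
(E_Q−E_P)/(RT) = (149−113)×10³/(8.314×304) = 36000/2527 = 14.24.
k_P/k_Q = (2.11×10^12/1.98×10^17)·exp(14.24) = 1.066×10^-5 × 1.534×10^6 = 16.4.
Since E_P < E_Q, lowering the temperature improves selectivity toward P.

16.4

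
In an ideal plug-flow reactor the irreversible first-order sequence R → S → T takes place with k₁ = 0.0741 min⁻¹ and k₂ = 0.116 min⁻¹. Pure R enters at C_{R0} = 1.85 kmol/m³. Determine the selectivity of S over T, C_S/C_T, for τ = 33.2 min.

0.142

For first-order series with pure R initially, C_S(τ) = k₁C_{R0}/(k₂−k₁)·(e^(−k₁τ) − e^(−k₂τ)).
e^(−k₁τ) = e^(−0.0741×33.2) = e^(−2.460) = 0.08542; e^(−k₂τ) = e^(−3.851) = 0.02125.
C_S = 0.0741×1.85/(0.116−0.0741) × (0.08542−0.02125) = 3.272×0.06417 = 0.2099 kmol/m³.
C_R = C_{R0}e^(−k₁τ) = 0.1580 kmol/m³, so C_T = C_{R0}−C_R−C_S = 1.482 kmol/m³; C_S/C_T = 0.142.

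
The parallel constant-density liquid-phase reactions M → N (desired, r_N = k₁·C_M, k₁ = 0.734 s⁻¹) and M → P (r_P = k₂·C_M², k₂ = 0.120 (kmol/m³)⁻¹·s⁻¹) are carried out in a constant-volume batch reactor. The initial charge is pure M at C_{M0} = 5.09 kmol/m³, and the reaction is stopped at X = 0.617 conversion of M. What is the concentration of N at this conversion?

C_M = C_{M0}(1−X) = 1.949 kmol/m³.
Along a PFR/batch, dC_N/dC_M = −r_N/(r_N+r_P) = −k₁/(k₁+k₂·C_M).
Integrating from C_{M0} to C_M: C_N = (0.734/0.120)·ln[(0.734+0.120·5.09)/(0.734+0.120·1.95)] = 6.117·ln(1.345/0.9679) = 2.011 kmol/m³.

2.01 kmol/m³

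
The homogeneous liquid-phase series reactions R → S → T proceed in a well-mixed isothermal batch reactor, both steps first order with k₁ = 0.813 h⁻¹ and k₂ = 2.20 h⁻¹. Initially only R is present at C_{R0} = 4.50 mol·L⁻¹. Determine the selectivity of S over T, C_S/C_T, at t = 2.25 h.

For first-order series with pure R initially, C_S(t) = k₁C_{R0}/(k₂−k₁)·(e^(−k₁t) − e^(−k₂t)).
e^(−k₁t) = e^(−0.813×2.25) = e^(−1.829) = 0.1605; e^(−k₂t) = e^(−4.950) = 0.007083.
C_S = 0.813×4.50/(2.20−0.813) × (0.1605−0.007083) = 2.638×0.1535 = 0.4048 mol·L⁻¹.
C_R = C_{R0}e^(−k₁t) = 0.7224 mol·L⁻¹, so C_T = C_{R0}−C_R−C_S = 3.373 mol·L⁻¹; C_S/C_T = 0.120.

0.120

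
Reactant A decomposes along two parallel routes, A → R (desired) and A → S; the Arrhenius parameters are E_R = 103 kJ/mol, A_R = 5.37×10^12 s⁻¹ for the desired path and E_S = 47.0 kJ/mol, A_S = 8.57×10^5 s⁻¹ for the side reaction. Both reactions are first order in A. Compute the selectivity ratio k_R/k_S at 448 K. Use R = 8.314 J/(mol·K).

With equal orders, S_{R/S} = k_R/k_S = (A_R/A_S)·exp[(E_S−E_R)/(RT)].
(E_S−E_R)/(RT) = (47.0−103)×10³/(8.314×448) = -56000/3725 = -15.03.
k_R/k_S = (5.37×10^12/8.57×10^5)·exp(-15.03) = 6.266×10^6 × 2.954×10^-7 = 1.85.
Since E_R > E_S, raising the temperature improves selectivity toward R.

1.85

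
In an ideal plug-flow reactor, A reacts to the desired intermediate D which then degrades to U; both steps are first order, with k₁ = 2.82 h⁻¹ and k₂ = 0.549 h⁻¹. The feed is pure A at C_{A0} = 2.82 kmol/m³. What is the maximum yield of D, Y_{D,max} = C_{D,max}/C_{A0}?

At the optimum, C_{D,max}/C_{A0} = (k₁/k₂)^[k₂/(k₂−k₁)].
= (2.82/0.549)^(0.549/(0.549−2.82)) = (5.137)^(-0.2417) = 0.6733.

0.673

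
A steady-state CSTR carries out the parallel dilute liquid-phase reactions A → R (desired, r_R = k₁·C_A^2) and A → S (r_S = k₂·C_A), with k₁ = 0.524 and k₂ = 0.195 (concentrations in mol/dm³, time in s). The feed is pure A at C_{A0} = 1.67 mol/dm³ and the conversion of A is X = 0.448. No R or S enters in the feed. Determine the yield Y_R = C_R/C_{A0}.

Exit C_A = C_{A0}(1−X) = 1.67×0.552 = 0.9218 mol/dm³.
In a CSTR the entire volume is at exit conditions, so r_R = 0.524×0.9218^2 = 0.4453 and r_S = 0.195×0.9218 = 0.1798.
Fraction of consumed A going to R: r_R/(r_R+r_S) = 0.7124.
C_R = 0.7124·C_{A0}·X = 0.7124×1.67×0.448 = 0.533 mol/dm³; Y_R = C_R/C_{A0} = 0.319.

0.319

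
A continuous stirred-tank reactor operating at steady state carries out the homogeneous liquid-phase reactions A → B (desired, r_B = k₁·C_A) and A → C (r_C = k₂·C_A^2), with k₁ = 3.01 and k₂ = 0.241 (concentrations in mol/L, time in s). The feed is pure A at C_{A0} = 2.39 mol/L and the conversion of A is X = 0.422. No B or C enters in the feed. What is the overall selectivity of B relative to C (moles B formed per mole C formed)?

Exit C_A = C_{A0}(1−X) = 2.39×0.578 = 1.381 mol/L.
Rates in a CSTR are evaluated at the outlet concentration: r_B = 3.01×1.381 = 4.158, r_C = 0.241×1.381^2 = 0.4599.
Overall selectivity = C_B/C_C = r_Bτ/(r_Cτ) = r_B/r_C = 9.04.

9.04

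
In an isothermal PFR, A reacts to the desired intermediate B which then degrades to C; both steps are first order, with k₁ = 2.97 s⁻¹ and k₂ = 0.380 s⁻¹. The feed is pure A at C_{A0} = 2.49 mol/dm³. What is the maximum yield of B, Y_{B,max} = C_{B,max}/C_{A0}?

0.740

Evaluating C_B at τ_opt = ln(k₂/k₁)/(k₂−k₁) gives C_{B,max}/C_{A0} = (k₁/k₂)^[k₂/(k₂−k₁)].
= (2.97/0.380)^(0.380/(0.380−2.97)) = (7.816)^(-0.1467) = 0.7396.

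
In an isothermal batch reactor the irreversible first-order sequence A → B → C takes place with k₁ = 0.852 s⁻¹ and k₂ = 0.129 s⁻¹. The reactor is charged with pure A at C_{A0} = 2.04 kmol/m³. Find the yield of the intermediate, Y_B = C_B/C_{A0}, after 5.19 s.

0.589

Solving the coupled first-order balances gives C_B(t) = [k₁/(k₂−k₁)]·C_{A0}·(e^(−k₁t) − e^(−k₂t)).
e^(−k₁t) = e^(−0.852×5.19) = e^(−4.422) = 0.01201; e^(−k₂t) = e^(−0.6695) = 0.5120.
C_B = 0.852×2.04/(0.129−0.852) × (0.01201−0.5120) = (-2.404)×(-0.4999) = 1.202 kmol/m³.
Y_B = C_B/C_{A0} = 1.202/2.04 = 0.589.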